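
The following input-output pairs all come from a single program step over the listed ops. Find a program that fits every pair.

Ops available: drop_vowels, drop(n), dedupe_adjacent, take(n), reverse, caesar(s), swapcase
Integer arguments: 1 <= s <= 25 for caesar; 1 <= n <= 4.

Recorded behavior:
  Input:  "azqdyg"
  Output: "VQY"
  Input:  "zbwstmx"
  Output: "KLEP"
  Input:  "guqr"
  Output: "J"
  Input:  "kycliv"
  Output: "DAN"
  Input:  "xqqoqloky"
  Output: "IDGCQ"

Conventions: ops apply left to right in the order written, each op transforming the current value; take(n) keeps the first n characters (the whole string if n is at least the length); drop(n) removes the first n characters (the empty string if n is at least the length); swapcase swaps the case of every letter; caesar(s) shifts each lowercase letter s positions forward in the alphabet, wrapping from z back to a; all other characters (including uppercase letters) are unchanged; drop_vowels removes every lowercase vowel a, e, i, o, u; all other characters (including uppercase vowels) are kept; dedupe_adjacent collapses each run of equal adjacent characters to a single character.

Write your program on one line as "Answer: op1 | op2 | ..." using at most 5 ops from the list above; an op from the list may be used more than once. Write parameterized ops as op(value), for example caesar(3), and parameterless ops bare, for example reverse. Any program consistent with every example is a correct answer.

caesar(18) | swapcase | dedupe_adjacent | drop(3)

Check, running the answer program on each example:
  "azqdyg" -> "srivqy" -> "SRIVQY" -> "SRIVQY" -> "VQY"
  "zbwstmx" -> "rtoklep" -> "RTOKLEP" -> "RTOKLEP" -> "KLEP"
  "guqr" -> "ymij" -> "YMIJ" -> "YMIJ" -> "J"
  "kycliv" -> "cqudan" -> "CQUDAN" -> "CQUDAN" -> "DAN"
  "xqqoqloky" -> "piigidgcq" -> "PIIGIDGCQ" -> "PIGIDGCQ" -> "IDGCQ"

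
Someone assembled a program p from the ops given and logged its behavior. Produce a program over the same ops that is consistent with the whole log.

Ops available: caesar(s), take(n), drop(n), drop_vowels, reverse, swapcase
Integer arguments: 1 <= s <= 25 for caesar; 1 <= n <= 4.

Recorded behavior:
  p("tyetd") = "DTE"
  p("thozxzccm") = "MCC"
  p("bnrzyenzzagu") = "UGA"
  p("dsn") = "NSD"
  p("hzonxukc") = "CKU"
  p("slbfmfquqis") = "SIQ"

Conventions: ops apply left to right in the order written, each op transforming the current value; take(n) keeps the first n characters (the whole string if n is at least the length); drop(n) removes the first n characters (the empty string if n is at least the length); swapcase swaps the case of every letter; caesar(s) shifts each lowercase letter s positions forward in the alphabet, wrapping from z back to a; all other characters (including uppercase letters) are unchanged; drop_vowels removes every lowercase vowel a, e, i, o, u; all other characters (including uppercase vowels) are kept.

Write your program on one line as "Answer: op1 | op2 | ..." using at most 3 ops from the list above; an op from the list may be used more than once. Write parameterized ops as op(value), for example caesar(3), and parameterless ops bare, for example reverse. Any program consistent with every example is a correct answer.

reverse | take(3) | swapcase

Check, running the answer program on each example:
  "tyetd" -> "dteyt" -> "dte" -> "DTE"
  "thozxzccm" -> "mcczxzoht" -> "mcc" -> "MCC"
  "bnrzyenzzagu" -> "ugazzneyzrnb" -> "uga" -> "UGA"
  "dsn" -> "nsd" -> "nsd" -> "NSD"
  "hzonxukc" -> "ckuxnozh" -> "cku" -> "CKU"
  "slbfmfquqis" -> "siquqfmfbls" -> "siq" -> "SIQ"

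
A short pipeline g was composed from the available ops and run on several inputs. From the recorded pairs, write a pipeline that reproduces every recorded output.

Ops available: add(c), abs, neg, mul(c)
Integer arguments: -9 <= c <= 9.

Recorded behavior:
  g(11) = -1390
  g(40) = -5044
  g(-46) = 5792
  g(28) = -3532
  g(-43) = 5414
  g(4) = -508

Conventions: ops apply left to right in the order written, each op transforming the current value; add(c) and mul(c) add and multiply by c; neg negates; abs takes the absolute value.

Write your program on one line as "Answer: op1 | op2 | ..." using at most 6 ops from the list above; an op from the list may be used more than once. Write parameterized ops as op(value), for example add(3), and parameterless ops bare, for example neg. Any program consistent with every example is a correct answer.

neg | mul(-6) | mul(7) | mul(-3) | add(-4)

Check, running the answer program on each example:
  11 -> -11 -> 66 -> 462 -> -1386 -> -1390
  40 -> -40 -> 240 -> 1680 -> -5040 -> -5044
  -46 -> 46 -> -276 -> -1932 -> 5796 -> 5792
  28 -> -28 -> 168 -> 1176 -> -3528 -> -3532
  -43 -> 43 -> -258 -> -1806 -> 5418 -> 5414
  4 -> -4 -> 24 -> 168 -> -504 -> -508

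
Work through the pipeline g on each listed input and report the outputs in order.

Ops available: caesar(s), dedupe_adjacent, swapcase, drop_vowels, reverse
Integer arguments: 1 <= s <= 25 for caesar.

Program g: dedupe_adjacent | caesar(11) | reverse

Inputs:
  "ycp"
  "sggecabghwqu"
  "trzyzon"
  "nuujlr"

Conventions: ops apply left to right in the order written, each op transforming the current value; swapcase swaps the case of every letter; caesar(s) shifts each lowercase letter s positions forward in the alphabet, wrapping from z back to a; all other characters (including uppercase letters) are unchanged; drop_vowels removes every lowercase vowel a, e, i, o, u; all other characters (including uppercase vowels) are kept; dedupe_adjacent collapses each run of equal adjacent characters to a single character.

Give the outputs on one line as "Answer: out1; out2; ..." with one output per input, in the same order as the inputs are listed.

"anj"; "fbhsrmlnprd"; "yzkjkce"; "cwufy"

Execution, op by op:
  "ycp" -> "ycp" -> "jna" -> "anj"
  "sggecabghwqu" -> "sgecabghwqu" -> "drpnlmrshbf" -> "fbhsrmlnprd"
  "trzyzon" -> "trzyzon" -> "eckjkzy" -> "yzkjkce"
  "nuujlr" -> "nujlr" -> "yfuwc" -> "cwufy"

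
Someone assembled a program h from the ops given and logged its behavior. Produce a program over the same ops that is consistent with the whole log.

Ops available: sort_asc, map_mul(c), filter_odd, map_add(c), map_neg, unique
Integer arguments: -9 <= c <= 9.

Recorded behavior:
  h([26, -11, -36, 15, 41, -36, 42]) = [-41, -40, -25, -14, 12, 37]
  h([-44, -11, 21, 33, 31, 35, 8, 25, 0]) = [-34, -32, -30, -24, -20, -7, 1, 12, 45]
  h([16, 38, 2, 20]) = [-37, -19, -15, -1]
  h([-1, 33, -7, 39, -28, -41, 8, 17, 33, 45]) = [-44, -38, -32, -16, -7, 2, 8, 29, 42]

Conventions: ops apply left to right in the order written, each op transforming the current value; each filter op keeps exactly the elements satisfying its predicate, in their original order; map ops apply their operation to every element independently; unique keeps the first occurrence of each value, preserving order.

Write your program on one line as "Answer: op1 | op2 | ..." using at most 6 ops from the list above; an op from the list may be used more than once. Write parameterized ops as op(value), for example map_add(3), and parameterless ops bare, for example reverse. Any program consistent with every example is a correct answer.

unique | map_neg | map_add(-8) | sort_asc | map_add(9)

Check, running the answer program on each example:
  [26, -11, -36, 15, 41, -36, 42] -> [26, -11, -36, 15, 41, 42] -> [-26, 11, 36, -15, -41, -42] -> [-34, 3, 28, -23, -49, -50] -> [-50, -49, -34, -23, 3, 28] -> [-41, -40, -25, -14, 12, 37]
  [-44, -11, 21, 33, 31, 35, 8, 25, 0] -> [-44, -11, 21, 33, 31, 35, 8, 25, 0] -> [44, 11, -21, -33, -31, -35, -8, -25, 0] -> [36, 3, -29, -41, -39, -43, -16, -33, -8] -> [-43, -41, -39, -33, -29, -16, -8, 3, 36] -> [-34, -32, -30, -24, -20, -7, 1, 12, 45]
  [16, 38, 2, 20] -> [16, 38, 2, 20] -> [-16, -38, -2, -20] -> [-24, -46, -10, -28] -> [-46, -28, -24, -10] -> [-37, -19, -15, -1]
  [-1, 33, -7, 39, -28, -41, 8, 17, 33, 45] -> [-1, 33, -7, 39, -28, -41, 8, 17, 45] -> [1, -33, 7, -39, 28, 41, -8, -17, -45] -> [-7, -41, -1, -47, 20, 33, -16, -25, -53] -> [-53, -47, -41, -25, -16, -7, -1, 20, 33] -> [-44, -38, -32, -16, -7, 2, 8, 29, 42]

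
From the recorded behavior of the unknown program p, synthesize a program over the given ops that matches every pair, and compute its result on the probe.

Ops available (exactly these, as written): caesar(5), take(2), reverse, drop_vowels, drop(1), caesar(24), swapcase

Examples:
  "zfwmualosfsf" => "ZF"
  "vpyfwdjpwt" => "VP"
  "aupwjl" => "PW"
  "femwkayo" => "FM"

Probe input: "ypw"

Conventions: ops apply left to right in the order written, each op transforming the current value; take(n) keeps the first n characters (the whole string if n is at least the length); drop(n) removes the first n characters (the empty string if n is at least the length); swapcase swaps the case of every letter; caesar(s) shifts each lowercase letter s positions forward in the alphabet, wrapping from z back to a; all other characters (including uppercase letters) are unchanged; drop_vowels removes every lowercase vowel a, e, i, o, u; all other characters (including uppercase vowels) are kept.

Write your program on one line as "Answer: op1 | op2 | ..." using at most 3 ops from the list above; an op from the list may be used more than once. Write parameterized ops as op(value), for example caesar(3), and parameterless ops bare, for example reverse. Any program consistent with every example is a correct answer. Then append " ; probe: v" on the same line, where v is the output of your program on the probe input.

drop_vowels | swapcase | take(2) ; probe: "YP"

Check, running the answer program on each example:
  "zfwmualosfsf" -> "zfwmlsfsf" -> "ZFWMLSFSF" -> "ZF"
  "vpyfwdjpwt" -> "vpyfwdjpwt" -> "VPYFWDJPWT" -> "VP"
  "aupwjl" -> "pwjl" -> "PWJL" -> "PW"
  "femwkayo" -> "fmwky" -> "FMWKY" -> "FM"
  probe: "ypw" -> "ypw" -> "YPW" -> "YP"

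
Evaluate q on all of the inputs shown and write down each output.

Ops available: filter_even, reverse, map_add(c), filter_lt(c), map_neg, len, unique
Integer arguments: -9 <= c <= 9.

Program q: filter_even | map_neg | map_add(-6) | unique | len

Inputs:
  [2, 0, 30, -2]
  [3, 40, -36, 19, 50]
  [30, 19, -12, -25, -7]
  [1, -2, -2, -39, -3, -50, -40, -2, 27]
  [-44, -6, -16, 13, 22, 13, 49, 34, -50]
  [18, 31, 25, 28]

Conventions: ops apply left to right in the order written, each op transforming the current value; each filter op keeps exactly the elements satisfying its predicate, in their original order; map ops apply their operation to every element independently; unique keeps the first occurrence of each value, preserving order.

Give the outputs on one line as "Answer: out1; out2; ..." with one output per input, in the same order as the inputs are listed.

4; 3; 2; 3; 6; 2

Execution, op by op:
  [2, 0, 30, -2] -> [2, 0, 30, -2] -> [-2, 0, -30, 2] -> [-8, -6, -36, -4] -> [-8, -6, -36, -4] -> 4
  [3, 40, -36, 19, 50] -> [40, -36, 50] -> [-40, 36, -50] -> [-46, 30, -56] -> [-46, 30, -56] -> 3
  [30, 19, -12, -25, -7] -> [30, -12] -> [-30, 12] -> [-36, 6] -> [-36, 6] -> 2
  [1, -2, -2, -39, -3, -50, -40, -2, 27] -> [-2, -2, -50, -40, -2] -> [2, 2, 50, 40, 2] -> [-4, -4, 44, 34, -4] -> [-4, 44, 34] -> 3
  [-44, -6, -16, 13, 22, 13, 49, 34, -50] -> [-44, -6, -16, 22, 34, -50] -> [44, 6, 16, -22, -34, 50] -> [38, 0, 10, -28, -40, 44] -> [38, 0, 10, -28, -40, 44] -> 6
  [18, 31, 25, 28] -> [18, 28] -> [-18, -28] -> [-24, -34] -> [-24, -34] -> 2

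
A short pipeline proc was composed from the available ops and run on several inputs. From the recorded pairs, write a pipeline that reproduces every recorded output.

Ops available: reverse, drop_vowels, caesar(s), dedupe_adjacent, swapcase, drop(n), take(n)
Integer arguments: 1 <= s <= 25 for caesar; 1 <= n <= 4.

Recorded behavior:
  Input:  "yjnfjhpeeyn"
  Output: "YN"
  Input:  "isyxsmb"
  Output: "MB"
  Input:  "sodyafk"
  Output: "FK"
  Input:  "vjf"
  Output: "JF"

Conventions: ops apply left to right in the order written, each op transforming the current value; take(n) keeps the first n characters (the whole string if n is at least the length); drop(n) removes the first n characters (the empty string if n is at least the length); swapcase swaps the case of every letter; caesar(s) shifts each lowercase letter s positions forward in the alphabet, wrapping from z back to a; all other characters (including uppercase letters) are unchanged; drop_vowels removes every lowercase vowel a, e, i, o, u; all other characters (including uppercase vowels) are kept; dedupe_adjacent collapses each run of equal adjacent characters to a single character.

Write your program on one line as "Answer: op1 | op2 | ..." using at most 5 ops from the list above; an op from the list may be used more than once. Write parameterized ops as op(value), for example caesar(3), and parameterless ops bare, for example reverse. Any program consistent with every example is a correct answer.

reverse | take(2) | swapcase | reverse

Check, running the answer program on each example:
  "yjnfjhpeeyn" -> "nyeephjfnjy" -> "ny" -> "NY" -> "YN"
  "isyxsmb" -> "bmsxysi" -> "bm" -> "BM" -> "MB"
  "sodyafk" -> "kfaydos" -> "kf" -> "KF" -> "FK"
  "vjf" -> "fjv" -> "fj" -> "FJ" -> "JF"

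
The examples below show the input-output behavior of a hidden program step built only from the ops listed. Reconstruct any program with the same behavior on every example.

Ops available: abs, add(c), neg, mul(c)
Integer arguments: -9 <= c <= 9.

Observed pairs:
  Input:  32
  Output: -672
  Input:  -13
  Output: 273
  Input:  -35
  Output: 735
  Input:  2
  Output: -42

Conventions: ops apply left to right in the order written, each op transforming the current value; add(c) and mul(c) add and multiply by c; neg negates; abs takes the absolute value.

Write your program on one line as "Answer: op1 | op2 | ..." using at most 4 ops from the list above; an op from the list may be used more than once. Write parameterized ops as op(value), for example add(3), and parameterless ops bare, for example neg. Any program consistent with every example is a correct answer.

neg | mul(-7) | mul(-3)

Check, running the answer program on each example:
  32 -> -32 -> 224 -> -672
  -13 -> 13 -> -91 -> 273
  -35 -> 35 -> -245 -> 735
  2 -> -2 -> 14 -> -42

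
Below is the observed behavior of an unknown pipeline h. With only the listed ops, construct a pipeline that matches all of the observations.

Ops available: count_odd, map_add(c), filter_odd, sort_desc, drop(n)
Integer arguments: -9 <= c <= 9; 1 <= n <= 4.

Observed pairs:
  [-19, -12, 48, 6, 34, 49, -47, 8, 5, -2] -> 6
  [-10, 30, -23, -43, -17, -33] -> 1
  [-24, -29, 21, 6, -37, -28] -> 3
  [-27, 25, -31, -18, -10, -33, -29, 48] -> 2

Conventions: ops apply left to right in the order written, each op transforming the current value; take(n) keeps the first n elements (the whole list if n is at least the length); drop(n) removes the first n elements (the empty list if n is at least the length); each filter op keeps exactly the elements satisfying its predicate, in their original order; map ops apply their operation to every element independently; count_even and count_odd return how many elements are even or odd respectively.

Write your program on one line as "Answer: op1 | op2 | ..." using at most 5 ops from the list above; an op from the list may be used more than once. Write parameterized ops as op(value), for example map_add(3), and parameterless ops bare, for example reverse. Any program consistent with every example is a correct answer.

map_add(9) | sort_desc | drop(1) | filter_odd | count_odd

Check, running the answer program on each example:
  [-19, -12, 48, 6, 34, 49, -47, 8, 5, -2] -> [-10, -3, 57, 15, 43, 58, -38, 17, 14, 7] -> [58, 57, 43, 17, 15, 14, 7, -3, -10, -38] -> [57, 43, 17, 15, 14, 7, -3, -10, -38] -> [57, 43, 17, 15, 7, -3] -> 6
  [-10, 30, -23, -43, -17, -33] -> [-1, 39, -14, -34, -8, -24] -> [39, -1, -8, -14, -24, -34] -> [-1, -8, -14, -24, -34] -> [-1] -> 1
  [-24, -29, 21, 6, -37, -28] -> [-15, -20, 30, 15, -28, -19] -> [30, 15, -15, -19, -20, -28] -> [15, -15, -19, -20, -28] -> [15, -15, -19] -> 3
  [-27, 25, -31, -18, -10, -33, -29, 48] -> [-18, 34, -22, -9, -1, -24, -20, 57] -> [57, 34, -1, -9, -18, -20, -22, -24] -> [34, -1, -9, -18, -20, -22, -24] -> [-1, -9] -> 2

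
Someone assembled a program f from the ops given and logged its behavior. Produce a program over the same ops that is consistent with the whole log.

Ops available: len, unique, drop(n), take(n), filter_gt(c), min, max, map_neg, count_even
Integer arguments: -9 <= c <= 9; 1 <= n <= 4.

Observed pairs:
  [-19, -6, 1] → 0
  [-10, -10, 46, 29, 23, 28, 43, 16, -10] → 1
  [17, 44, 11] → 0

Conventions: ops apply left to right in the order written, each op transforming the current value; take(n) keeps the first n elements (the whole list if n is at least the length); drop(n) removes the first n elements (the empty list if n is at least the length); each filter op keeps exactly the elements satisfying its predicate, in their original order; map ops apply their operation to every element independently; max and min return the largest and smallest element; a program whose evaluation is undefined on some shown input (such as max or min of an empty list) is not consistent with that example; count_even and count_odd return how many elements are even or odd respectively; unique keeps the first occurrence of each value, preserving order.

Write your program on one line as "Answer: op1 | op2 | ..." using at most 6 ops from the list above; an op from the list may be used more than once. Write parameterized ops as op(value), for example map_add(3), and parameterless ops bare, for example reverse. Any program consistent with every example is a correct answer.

map_neg | drop(4) | filter_gt(-4) | map_neg | len

Check, running the answer program on each example:
  [-19, -6, 1] -> [19, 6, -1] -> [] -> [] -> [] -> 0
  [-10, -10, 46, 29, 23, 28, 43, 16, -10] -> [10, 10, -46, -29, -23, -28, -43, -16, 10] -> [-23, -28, -43, -16, 10] -> [10] -> [-10] -> 1
  [17, 44, 11] -> [-17, -44, -11] -> [] -> [] -> [] -> 0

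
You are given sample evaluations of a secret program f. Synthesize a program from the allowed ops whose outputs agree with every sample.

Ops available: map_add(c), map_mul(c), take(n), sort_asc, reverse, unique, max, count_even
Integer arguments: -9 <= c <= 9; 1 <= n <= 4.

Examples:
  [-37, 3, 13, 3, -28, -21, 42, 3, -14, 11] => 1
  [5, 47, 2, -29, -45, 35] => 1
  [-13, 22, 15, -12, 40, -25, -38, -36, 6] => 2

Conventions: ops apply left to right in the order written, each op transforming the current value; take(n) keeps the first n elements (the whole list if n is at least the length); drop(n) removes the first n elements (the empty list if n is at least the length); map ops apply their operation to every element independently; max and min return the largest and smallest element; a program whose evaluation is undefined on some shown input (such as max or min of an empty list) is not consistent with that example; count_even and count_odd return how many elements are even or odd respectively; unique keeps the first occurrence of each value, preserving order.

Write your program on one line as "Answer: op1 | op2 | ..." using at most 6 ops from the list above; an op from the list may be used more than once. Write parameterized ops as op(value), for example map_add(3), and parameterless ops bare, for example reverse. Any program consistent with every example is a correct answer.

map_add(4) | unique | sort_asc | take(3) | reverse | count_even

Check, running the answer program on each example:
  [-37, 3, 13, 3, -28, -21, 42, 3, -14, 11] -> [-33, 7, 17, 7, -24, -17, 46, 7, -10, 15] -> [-33, 7, 17, -24, -17, 46, -10, 15] -> [-33, -24, -17, -10, 7, 15, 17, 46] -> [-33, -24, -17] -> [-17, -24, -33] -> 1
  [5, 47, 2, -29, -45, 35] -> [9, 51, 6, -25, -41, 39] -> [9, 51, 6, -25, -41, 39] -> [-41, -25, 6, 9, 39, 51] -> [-41, -25, 6] -> [6, -25, -41] -> 1
  [-13, 22, 15, -12, 40, -25, -38, -36, 6] -> [-9, 26, 19, -8, 44, -21, -34, -32, 10] -> [-9, 26, 19, -8, 44, -21, -34, -32, 10] -> [-34, -32, -21, -9, -8, 10, 19, 26, 44] -> [-34, -32, -21] -> [-21, -32, -34] -> 2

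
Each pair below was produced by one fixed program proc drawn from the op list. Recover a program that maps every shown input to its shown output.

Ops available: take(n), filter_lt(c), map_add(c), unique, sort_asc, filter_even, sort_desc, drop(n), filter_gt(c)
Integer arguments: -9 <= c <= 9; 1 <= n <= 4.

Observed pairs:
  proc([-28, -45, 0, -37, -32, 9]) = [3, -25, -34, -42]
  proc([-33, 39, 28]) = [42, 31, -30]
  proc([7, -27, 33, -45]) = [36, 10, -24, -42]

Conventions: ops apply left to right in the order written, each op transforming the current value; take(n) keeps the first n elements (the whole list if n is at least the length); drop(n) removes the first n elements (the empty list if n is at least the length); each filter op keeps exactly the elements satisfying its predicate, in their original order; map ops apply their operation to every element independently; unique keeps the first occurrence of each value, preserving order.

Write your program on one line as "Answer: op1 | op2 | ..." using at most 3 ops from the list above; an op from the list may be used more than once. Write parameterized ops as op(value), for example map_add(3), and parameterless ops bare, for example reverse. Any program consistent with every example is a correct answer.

take(4) | sort_desc | map_add(3)

Check, running the answer program on each example:
  [-28, -45, 0, -37, -32, 9] -> [-28, -45, 0, -37] -> [0, -28, -37, -45] -> [3, -25, -34, -42]
  [-33, 39, 28] -> [-33, 39, 28] -> [39, 28, -33] -> [42, 31, -30]
  [7, -27, 33, -45] -> [7, -27, 33, -45] -> [33, 7, -27, -45] -> [36, 10, -24, -42]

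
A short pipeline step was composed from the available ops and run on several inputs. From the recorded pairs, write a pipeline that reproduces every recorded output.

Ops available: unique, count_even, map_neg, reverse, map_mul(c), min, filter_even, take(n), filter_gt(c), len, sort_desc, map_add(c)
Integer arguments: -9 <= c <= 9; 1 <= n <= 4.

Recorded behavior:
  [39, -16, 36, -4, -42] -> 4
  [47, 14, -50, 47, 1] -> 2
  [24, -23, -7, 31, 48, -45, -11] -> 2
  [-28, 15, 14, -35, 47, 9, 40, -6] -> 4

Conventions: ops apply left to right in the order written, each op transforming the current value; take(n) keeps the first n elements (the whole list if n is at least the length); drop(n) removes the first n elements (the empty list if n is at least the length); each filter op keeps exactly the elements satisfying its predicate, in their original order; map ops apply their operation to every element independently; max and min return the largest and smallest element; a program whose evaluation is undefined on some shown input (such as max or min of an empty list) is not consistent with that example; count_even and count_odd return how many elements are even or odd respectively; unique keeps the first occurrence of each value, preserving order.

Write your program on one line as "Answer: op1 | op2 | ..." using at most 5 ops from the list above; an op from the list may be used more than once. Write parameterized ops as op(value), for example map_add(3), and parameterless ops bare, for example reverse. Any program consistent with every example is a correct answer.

sort_desc | reverse | filter_even | len

Check, running the answer program on each example:
  [39, -16, 36, -4, -42] -> [39, 36, -4, -16, -42] -> [-42, -16, -4, 36, 39] -> [-42, -16, -4, 36] -> 4
  [47, 14, -50, 47, 1] -> [47, 47, 14, 1, -50] -> [-50, 1, 14, 47, 47] -> [-50, 14] -> 2
  [24, -23, -7, 31, 48, -45, -11] -> [48, 31, 24, -7, -11, -23, -45] -> [-45, -23, -11, -7, 24, 31, 48] -> [24, 48] -> 2
  [-28, 15, 14, -35, 47, 9, 40, -6] -> [47, 40, 15, 14, 9, -6, -28, -35] -> [-35, -28, -6, 9, 14, 15, 40, 47] -> [-28, -6, 14, 40] -> 4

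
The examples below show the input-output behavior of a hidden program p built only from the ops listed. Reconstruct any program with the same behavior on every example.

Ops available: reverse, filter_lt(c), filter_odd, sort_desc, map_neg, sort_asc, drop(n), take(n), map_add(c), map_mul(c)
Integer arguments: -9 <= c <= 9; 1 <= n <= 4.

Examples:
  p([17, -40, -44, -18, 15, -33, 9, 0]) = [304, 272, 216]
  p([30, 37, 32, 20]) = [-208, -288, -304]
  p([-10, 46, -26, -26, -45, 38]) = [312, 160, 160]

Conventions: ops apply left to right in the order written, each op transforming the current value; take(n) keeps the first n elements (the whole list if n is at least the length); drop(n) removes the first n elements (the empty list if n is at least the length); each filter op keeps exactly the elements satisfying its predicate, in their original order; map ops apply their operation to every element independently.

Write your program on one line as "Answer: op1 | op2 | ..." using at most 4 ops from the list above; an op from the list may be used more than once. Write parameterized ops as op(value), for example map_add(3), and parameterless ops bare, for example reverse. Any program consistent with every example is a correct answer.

map_add(6) | sort_asc | take(3) | map_mul(-8)

Check, running the answer program on each example:
  [17, -40, -44, -18, 15, -33, 9, 0] -> [23, -34, -38, -12, 21, -27, 15, 6] -> [-38, -34, -27, -12, 6, 15, 21, 23] -> [-38, -34, -27] -> [304, 272, 216]
  [30, 37, 32, 20] -> [36, 43, 38, 26] -> [26, 36, 38, 43] -> [26, 36, 38] -> [-208, -288, -304]
  [-10, 46, -26, -26, -45, 38] -> [-4, 52, -20, -20, -39, 44] -> [-39, -20, -20, -4, 44, 52] -> [-39, -20, -20] -> [312, 160, 160]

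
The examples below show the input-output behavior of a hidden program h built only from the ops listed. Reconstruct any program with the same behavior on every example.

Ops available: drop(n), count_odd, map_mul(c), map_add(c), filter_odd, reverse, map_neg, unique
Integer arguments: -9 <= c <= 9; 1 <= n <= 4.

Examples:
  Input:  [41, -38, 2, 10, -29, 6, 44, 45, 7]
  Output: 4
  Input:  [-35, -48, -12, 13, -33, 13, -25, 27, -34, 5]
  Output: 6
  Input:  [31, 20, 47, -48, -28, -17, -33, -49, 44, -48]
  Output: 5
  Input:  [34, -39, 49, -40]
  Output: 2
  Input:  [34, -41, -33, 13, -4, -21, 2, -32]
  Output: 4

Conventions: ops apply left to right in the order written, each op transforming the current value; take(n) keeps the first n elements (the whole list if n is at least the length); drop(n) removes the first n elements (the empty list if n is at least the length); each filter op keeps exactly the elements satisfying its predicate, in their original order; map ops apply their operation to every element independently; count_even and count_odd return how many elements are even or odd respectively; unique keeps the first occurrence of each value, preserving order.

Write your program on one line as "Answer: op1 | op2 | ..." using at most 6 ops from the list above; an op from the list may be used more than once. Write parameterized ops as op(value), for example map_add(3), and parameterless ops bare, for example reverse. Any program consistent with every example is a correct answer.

reverse | unique | map_mul(-1) | map_mul(-7) | count_odd

Check, running the answer program on each example:
  [41, -38, 2, 10, -29, 6, 44, 45, 7] -> [7, 45, 44, 6, -29, 10, 2, -38, 41] -> [7, 45, 44, 6, -29, 10, 2, -38, 41] -> [-7, -45, -44, -6, 29, -10, -2, 38, -41] -> [49, 315, 308, 42, -203, 70, 14, -266, 287] -> 4
  [-35, -48, -12, 13, -33, 13, -25, 27, -34, 5] -> [5, -34, 27, -25, 13, -33, 13, -12, -48, -35] -> [5, -34, 27, -25, 13, -33, -12, -48, -35] -> [-5, 34, -27, 25, -13, 33, 12, 48, 35] -> [35, -238, 189, -175, 91, -231, -84, -336, -245] -> 6
  [31, 20, 47, -48, -28, -17, -33, -49, 44, -48] -> [-48, 44, -49, -33, -17, -28, -48, 47, 20, 31] -> [-48, 44, -49, -33, -17, -28, 47, 20, 31] -> [48, -44, 49, 33, 17, 28, -47, -20, -31] -> [-336, 308, -343, -231, -119, -196, 329, 140, 217] -> 5
  [34, -39, 49, -40] -> [-40, 49, -39, 34] -> [-40, 49, -39, 34] -> [40, -49, 39, -34] -> [-280, 343, -273, 238] -> 2
  [34, -41, -33, 13, -4, -21, 2, -32] -> [-32, 2, -21, -4, 13, -33, -41, 34] -> [-32, 2, -21, -4, 13, -33, -41, 34] -> [32, -2, 21, 4, -13, 33, 41, -34] -> [-224, 14, -147, -28, 91, -231, -287, 238] -> 4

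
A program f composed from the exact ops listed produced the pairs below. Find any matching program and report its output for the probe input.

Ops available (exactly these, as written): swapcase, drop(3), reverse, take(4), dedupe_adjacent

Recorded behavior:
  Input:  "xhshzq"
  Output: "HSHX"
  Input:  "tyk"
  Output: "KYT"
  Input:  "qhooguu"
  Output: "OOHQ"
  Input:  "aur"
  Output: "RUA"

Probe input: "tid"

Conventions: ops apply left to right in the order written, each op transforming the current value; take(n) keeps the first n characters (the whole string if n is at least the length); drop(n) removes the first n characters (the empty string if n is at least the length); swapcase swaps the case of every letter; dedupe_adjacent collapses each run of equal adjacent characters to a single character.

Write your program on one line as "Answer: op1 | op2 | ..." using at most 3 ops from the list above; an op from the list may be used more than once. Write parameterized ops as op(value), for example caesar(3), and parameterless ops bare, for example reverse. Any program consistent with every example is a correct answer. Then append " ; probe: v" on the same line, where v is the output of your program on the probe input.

take(4) | swapcase | reverse ; probe: "DIT"

Check, running the answer program on each example:
  "xhshzq" -> "xhsh" -> "XHSH" -> "HSHX"
  "tyk" -> "tyk" -> "TYK" -> "KYT"
  "qhooguu" -> "qhoo" -> "QHOO" -> "OOHQ"
  "aur" -> "aur" -> "AUR" -> "RUA"
  probe: "tid" -> "tid" -> "TID" -> "DIT"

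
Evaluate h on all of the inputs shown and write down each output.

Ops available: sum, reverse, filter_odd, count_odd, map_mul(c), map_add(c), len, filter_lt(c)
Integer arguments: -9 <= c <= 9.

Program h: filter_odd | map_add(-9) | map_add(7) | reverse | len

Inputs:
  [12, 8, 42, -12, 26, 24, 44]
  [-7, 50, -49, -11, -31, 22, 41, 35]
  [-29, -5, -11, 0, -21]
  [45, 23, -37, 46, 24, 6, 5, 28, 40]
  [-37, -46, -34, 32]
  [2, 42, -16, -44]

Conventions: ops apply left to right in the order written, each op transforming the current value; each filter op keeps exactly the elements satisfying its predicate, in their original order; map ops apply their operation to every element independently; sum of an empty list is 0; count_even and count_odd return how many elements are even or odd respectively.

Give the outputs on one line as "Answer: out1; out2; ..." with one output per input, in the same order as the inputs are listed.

Execution, op by op:
  [12, 8, 42, -12, 26, 24, 44] -> [] -> [] -> [] -> [] -> 0
  [-7, 50, -49, -11, -31, 22, 41, 35] -> [-7, -49, -11, -31, 41, 35] -> [-16, -58, -20, -40, 32, 26] -> [-9, -51, -13, -33, 39, 33] -> [33, 39, -33, -13, -51, -9] -> 6
  [-29, -5, -11, 0, -21] -> [-29, -5, -11, -21] -> [-38, -14, -20, -30] -> [-31, -7, -13, -23] -> [-23, -13, -7, -31] -> 4
  [45, 23, -37, 46, 24, 6, 5, 28, 40] -> [45, 23, -37, 5] -> [36, 14, -46, -4] -> [43, 21, -39, 3] -> [3, -39, 21, 43] -> 4
  [-37, -46, -34, 32] -> [-37] -> [-46] -> [-39] -> [-39] -> 1
  [2, 42, -16, -44] -> [] -> [] -> [] -> [] -> 0

0; 6; 4; 4; 1; 0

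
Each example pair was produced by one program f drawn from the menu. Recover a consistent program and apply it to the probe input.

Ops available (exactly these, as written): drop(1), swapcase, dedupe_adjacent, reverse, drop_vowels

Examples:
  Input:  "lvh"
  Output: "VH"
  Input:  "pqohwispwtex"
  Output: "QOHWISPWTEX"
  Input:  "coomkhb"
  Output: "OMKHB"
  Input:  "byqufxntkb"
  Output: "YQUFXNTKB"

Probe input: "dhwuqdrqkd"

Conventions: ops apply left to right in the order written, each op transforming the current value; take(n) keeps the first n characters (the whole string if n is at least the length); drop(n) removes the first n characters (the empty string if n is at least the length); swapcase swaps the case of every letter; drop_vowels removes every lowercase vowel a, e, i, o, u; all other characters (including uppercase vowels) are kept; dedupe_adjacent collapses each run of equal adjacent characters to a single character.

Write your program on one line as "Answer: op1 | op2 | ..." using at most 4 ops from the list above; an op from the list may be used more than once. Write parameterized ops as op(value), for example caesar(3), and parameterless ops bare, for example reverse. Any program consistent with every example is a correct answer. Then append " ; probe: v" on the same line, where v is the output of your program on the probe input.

swapcase | dedupe_adjacent | drop(1) ; probe: "HWUQDRQKD"

Check, running the answer program on each example:
  "lvh" -> "LVH" -> "LVH" -> "VH"
  "pqohwispwtex" -> "PQOHWISPWTEX" -> "PQOHWISPWTEX" -> "QOHWISPWTEX"
  "coomkhb" -> "COOMKHB" -> "COMKHB" -> "OMKHB"
  "byqufxntkb" -> "BYQUFXNTKB" -> "BYQUFXNTKB" -> "YQUFXNTKB"
  probe: "dhwuqdrqkd" -> "DHWUQDRQKD" -> "DHWUQDRQKD" -> "HWUQDRQKD"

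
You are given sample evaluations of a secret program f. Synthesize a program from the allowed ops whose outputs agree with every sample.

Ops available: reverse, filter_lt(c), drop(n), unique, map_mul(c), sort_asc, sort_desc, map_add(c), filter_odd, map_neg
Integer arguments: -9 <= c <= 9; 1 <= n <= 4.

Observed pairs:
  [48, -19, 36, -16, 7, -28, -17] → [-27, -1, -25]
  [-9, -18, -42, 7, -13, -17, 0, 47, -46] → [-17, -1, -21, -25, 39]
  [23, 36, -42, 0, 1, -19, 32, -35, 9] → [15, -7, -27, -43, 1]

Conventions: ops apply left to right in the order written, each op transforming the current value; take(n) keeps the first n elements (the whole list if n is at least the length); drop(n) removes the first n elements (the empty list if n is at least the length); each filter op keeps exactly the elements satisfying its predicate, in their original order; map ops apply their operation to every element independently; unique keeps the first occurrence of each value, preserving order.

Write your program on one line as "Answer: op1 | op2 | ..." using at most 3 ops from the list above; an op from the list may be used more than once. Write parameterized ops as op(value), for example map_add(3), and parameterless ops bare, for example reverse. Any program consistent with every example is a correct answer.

map_add(-2) | map_add(-6) | filter_odd

Check, running the answer program on each example:
  [48, -19, 36, -16, 7, -28, -17] -> [46, -21, 34, -18, 5, -30, -19] -> [40, -27, 28, -24, -1, -36, -25] -> [-27, -1, -25]
  [-9, -18, -42, 7, -13, -17, 0, 47, -46] -> [-11, -20, -44, 5, -15, -19, -2, 45, -48] -> [-17, -26, -50, -1, -21, -25, -8, 39, -54] -> [-17, -1, -21, -25, 39]
  [23, 36, -42, 0, 1, -19, 32, -35, 9] -> [21, 34, -44, -2, -1, -21, 30, -37, 7] -> [15, 28, -50, -8, -7, -27, 24, -43, 1] -> [15, -7, -27, -43, 1]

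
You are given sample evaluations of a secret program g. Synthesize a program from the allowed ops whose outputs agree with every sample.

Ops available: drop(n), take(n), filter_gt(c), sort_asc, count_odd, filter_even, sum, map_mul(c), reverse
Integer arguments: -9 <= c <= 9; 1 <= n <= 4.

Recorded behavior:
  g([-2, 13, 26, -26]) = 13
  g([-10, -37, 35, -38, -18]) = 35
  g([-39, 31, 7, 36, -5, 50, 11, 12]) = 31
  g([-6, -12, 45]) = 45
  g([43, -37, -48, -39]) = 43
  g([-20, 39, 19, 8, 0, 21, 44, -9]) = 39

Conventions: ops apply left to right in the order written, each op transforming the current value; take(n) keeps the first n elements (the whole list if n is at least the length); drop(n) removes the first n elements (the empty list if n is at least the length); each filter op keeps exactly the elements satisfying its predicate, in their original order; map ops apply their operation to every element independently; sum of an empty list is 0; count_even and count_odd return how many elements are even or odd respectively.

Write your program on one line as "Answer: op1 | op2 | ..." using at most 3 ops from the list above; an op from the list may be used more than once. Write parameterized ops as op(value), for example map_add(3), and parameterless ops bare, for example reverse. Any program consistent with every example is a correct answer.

filter_gt(9) | take(1) | sum

Check, running the answer program on each example:
  [-2, 13, 26, -26] -> [13, 26] -> [13] -> 13
  [-10, -37, 35, -38, -18] -> [35] -> [35] -> 35
  [-39, 31, 7, 36, -5, 50, 11, 12] -> [31, 36, 50, 11, 12] -> [31] -> 31
  [-6, -12, 45] -> [45] -> [45] -> 45
  [43, -37, -48, -39] -> [43] -> [43] -> 43
  [-20, 39, 19, 8, 0, 21, 44, -9] -> [39, 19, 21, 44] -> [39] -> 39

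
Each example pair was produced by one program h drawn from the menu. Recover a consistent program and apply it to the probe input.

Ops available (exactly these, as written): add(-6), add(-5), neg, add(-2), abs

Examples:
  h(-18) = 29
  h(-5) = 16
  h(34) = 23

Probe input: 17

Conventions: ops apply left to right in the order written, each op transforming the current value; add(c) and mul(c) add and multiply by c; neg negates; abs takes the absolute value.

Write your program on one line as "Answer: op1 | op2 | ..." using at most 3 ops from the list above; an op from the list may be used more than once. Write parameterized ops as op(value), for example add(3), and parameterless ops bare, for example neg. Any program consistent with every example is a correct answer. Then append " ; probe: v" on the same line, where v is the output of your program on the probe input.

add(-6) | add(-5) | abs ; probe: 6

Check, running the answer program on each example:
  -18 -> -24 -> -29 -> 29
  -5 -> -11 -> -16 -> 16
  34 -> 28 -> 23 -> 23
  probe: 17 -> 11 -> 6 -> 6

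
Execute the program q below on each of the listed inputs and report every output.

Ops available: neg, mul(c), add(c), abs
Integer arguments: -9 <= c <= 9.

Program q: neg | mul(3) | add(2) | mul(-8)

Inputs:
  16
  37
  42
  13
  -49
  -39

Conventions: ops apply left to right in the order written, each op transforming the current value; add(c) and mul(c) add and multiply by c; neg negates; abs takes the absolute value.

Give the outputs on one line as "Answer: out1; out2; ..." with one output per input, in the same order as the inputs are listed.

368; 872; 992; 296; -1192; -952

Execution, op by op:
  16 -> -16 -> -48 -> -46 -> 368
  37 -> -37 -> -111 -> -109 -> 872
  42 -> -42 -> -126 -> -124 -> 992
  13 -> -13 -> -39 -> -37 -> 296
  -49 -> 49 -> 147 -> 149 -> -1192
  -39 -> 39 -> 117 -> 119 -> -952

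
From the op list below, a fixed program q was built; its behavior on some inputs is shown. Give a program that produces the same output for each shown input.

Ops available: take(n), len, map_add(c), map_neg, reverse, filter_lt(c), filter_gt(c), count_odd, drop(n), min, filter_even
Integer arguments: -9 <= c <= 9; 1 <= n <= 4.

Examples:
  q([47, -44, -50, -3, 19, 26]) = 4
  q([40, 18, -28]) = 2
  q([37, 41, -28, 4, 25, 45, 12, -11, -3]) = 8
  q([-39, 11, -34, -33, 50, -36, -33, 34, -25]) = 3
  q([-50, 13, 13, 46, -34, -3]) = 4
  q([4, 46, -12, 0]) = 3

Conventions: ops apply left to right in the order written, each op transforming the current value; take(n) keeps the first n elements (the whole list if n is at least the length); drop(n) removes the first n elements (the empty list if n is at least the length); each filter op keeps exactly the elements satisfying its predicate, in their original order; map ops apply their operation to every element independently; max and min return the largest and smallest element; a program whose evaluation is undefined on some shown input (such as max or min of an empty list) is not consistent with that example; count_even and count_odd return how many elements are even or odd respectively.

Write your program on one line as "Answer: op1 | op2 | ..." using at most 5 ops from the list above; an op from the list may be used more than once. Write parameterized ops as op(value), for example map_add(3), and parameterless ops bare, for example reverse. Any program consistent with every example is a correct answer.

map_neg | map_add(-6) | filter_lt(6) | len

Check, running the answer program on each example:
  [47, -44, -50, -3, 19, 26] -> [-47, 44, 50, 3, -19, -26] -> [-53, 38, 44, -3, -25, -32] -> [-53, -3, -25, -32] -> 4
  [40, 18, -28] -> [-40, -18, 28] -> [-46, -24, 22] -> [-46, -24] -> 2
  [37, 41, -28, 4, 25, 45, 12, -11, -3] -> [-37, -41, 28, -4, -25, -45, -12, 11, 3] -> [-43, -47, 22, -10, -31, -51, -18, 5, -3] -> [-43, -47, -10, -31, -51, -18, 5, -3] -> 8
  [-39, 11, -34, -33, 50, -36, -33, 34, -25] -> [39, -11, 34, 33, -50, 36, 33, -34, 25] -> [33, -17, 28, 27, -56, 30, 27, -40, 19] -> [-17, -56, -40] -> 3
  [-50, 13, 13, 46, -34, -3] -> [50, -13, -13, -46, 34, 3] -> [44, -19, -19, -52, 28, -3] -> [-19, -19, -52, -3] -> 4
  [4, 46, -12, 0] -> [-4, -46, 12, 0] -> [-10, -52, 6, -6] -> [-10, -52, -6] -> 3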